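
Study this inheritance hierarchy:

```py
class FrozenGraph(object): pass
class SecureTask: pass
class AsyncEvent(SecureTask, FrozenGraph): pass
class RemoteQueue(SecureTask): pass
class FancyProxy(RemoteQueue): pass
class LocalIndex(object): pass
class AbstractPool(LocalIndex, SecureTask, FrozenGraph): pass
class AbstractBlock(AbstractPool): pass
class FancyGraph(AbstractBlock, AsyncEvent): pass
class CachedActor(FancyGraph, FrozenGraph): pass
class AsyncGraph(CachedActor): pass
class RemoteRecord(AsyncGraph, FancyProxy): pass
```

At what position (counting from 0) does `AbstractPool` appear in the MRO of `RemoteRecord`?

5

L[RemoteRecord] = RemoteRecord + merge(L[AsyncGraph], L[FancyProxy], [AsyncGraph FancyProxy])
  take AsyncGraph:  [AsyncGraph CachedActor FancyGraph AbstractBlock AbstractPool LocalIndex AsyncEvent SecureTask FrozenGraph object] + [FancyProxy RemoteQueue SecureTask object] + [AsyncGraph FancyProxy]
  take CachedActor:  [CachedActor FancyGraph AbstractBlock AbstractPool LocalIndex AsyncEvent SecureTask FrozenGraph object] + [FancyProxy RemoteQueue SecureTask object] + [FancyProxy]
  take FancyGraph:  [FancyGraph AbstractBlock AbstractPool LocalIndex AsyncEvent SecureTask FrozenGraph object] + [FancyProxy RemoteQueue SecureTask object] + [FancyProxy]
  take AbstractBlock:  [AbstractBlock AbstractPool LocalIndex AsyncEvent SecureTask FrozenGraph object] + [FancyProxy RemoteQueue SecureTask object] + [FancyProxy]
  take AbstractPool:  [AbstractPool LocalIndex AsyncEvent SecureTask FrozenGraph object] + [FancyProxy RemoteQueue SecureTask object] + [FancyProxy]
  take LocalIndex:  [LocalIndex AsyncEvent SecureTask FrozenGraph object] + [FancyProxy RemoteQueue SecureTask object] + [FancyProxy]
  take AsyncEvent:  [AsyncEvent SecureTask FrozenGraph object] + [FancyProxy RemoteQueue SecureTask object] + [FancyProxy]
  take FancyProxy:  [SecureTask FrozenGraph object] + [FancyProxy RemoteQueue SecureTask object] + [FancyProxy]
  take RemoteQueue:  [SecureTask FrozenGraph object] + [RemoteQueue SecureTask object]
  take SecureTask:  [SecureTask FrozenGraph object] + [SecureTask object]
  take FrozenGraph:  [FrozenGraph object] + [object]
  take object:  [object] + [object]
MRO: RemoteRecord AsyncGraph CachedActor FancyGraph AbstractBlock AbstractPool LocalIndex AsyncEvent FancyProxy RemoteQueue SecureTask FrozenGraph object
AbstractPool sits at index 5.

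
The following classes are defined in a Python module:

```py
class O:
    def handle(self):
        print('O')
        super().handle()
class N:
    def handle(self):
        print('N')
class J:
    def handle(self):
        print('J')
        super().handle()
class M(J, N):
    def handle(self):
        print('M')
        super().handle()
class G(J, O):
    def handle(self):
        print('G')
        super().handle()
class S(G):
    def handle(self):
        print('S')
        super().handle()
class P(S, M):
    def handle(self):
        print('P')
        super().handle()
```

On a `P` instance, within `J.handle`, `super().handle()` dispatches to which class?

L[P] = P + merge(L[S], L[M], [S M])
  take S:  [S G J O object] + [M J N object] + [S M]
  take G:  [G J O object] + [M J N object] + [M]
  take M:  [J O object] + [M J N object] + [M]
  take J:  [J O object] + [J N object]
  take O:  [O object] + [N object]
  take N:  [object] + [N object]
  take object:  [object] + [object]
MRO: P S G M J O N object
super() in J.handle on a P instance goes to the class after J in P's MRO: O.

O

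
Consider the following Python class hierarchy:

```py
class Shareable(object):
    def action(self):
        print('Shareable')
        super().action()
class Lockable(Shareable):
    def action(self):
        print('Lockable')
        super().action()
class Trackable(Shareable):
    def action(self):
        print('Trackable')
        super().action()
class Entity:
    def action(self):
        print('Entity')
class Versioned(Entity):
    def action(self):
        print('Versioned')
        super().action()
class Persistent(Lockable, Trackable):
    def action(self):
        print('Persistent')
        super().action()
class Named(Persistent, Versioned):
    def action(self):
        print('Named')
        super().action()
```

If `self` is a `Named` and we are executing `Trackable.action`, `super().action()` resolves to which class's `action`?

Shareable

L[Named] = Named + merge(L[Persistent], L[Versioned], [Persistent Versioned])
  take Persistent:  [Persistent Lockable Trackable Shareable object] + [Versioned Entity object] + [Persistent Versioned]
  take Lockable:  [Lockable Trackable Shareable object] + [Versioned Entity object] + [Versioned]
  take Trackable:  [Trackable Shareable object] + [Versioned Entity object] + [Versioned]
  take Shareable:  [Shareable object] + [Versioned Entity object] + [Versioned]
  take Versioned:  [object] + [Versioned Entity object] + [Versioned]
  take Entity:  [object] + [Entity object]
  take object:  [object] + [object]
MRO: Named Persistent Lockable Trackable Shareable Versioned Entity object
super() in Trackable.action on a Named instance goes to the class after Trackable in Named's MRO: Shareable.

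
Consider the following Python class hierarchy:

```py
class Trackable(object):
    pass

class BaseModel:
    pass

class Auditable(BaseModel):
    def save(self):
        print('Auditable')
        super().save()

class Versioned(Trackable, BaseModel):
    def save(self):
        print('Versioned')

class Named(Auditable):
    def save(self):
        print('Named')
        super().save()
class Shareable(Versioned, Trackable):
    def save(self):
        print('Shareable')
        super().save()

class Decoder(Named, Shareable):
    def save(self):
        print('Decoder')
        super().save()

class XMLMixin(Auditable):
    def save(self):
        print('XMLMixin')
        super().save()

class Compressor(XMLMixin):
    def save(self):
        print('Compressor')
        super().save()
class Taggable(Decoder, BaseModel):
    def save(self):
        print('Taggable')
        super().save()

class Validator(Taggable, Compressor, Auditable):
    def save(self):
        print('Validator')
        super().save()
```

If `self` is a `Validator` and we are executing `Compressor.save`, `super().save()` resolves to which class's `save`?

L[Validator] = Validator + merge(L[Taggable], L[Compressor], L[Auditable], [Taggable Compressor Auditable])
  take Taggable:  [Taggable Decoder Named Auditable Shareable Versioned Trackable BaseModel object] + [Compressor XMLMixin Auditable BaseModel object] + [Auditable BaseModel object] + [Taggable Compressor Auditable]
  take Decoder:  [Decoder Named Auditable Shareable Versioned Trackable BaseModel object] + [Compressor XMLMixin Auditable BaseModel object] + [Auditable BaseModel object] + [Compressor Auditable]
  take Named:  [Named Auditable Shareable Versioned Trackable BaseModel object] + [Compressor XMLMixin Auditable BaseModel object] + [Auditable BaseModel object] + [Compressor Auditable]
  take Compressor:  [Auditable Shareable Versioned Trackable BaseModel object] + [Compressor XMLMixin Auditable BaseModel object] + [Auditable BaseModel object] + [Compressor Auditable]
  take XMLMixin:  [Auditable Shareable Versioned Trackable BaseModel object] + [XMLMixin Auditable BaseModel object] + [Auditable BaseModel object] + [Auditable]
  take Auditable:  [Auditable Shareable Versioned Trackable BaseModel object] + [Auditable BaseModel object] + [Auditable BaseModel object] + [Auditable]
  take Shareable:  [Shareable Versioned Trackable BaseModel object] + [BaseModel object] + [BaseModel object]
  take Versioned:  [Versioned Trackable BaseModel object] + [BaseModel object] + [BaseModel object]
  take Trackable:  [Trackable BaseModel object] + [BaseModel object] + [BaseModel object]
  take BaseModel:  [BaseModel object] + [BaseModel object] + [BaseModel object]
  take object:  [object] + [object] + [object]
MRO: Validator Taggable Decoder Named Compressor XMLMixin Auditable Shareable Versioned Trackable BaseModel object
super() in Compressor.save on a Validator instance goes to the class after Compressor in Validator's MRO: XMLMixin.

XMLMixin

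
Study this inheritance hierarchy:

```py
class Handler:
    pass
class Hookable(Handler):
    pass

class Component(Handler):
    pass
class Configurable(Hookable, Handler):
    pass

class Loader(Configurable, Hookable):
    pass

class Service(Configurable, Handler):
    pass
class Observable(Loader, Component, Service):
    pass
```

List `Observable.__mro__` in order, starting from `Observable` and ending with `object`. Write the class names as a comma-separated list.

Observable, Loader, Component, Service, Configurable, Hookable, Handler, object

L[Observable] = Observable + merge(L[Loader], L[Component], L[Service], [Loader Component Service])
  take Loader:  [Loader Configurable Hookable Handler object] + [Component Handler object] + [Service Configurable Hookable Handler object] + [Loader Component Service]
  take Component:  [Configurable Hookable Handler object] + [Component Handler object] + [Service Configurable Hookable Handler object] + [Component Service]
  take Service:  [Configurable Hookable Handler object] + [Handler object] + [Service Configurable Hookable Handler object] + [Service]
  take Configurable:  [Configurable Hookable Handler object] + [Handler object] + [Configurable Hookable Handler object]
  take Hookable:  [Hookable Handler object] + [Handler object] + [Hookable Handler object]
  take Handler:  [Handler object] + [Handler object] + [Handler object]
  take object:  [object] + [object] + [object]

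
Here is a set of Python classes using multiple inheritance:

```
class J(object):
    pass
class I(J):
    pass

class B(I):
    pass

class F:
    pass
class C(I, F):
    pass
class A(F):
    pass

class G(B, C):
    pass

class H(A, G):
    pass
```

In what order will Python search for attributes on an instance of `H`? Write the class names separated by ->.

H -> A -> G -> B -> C -> I -> J -> F -> object

L[H] = H + merge(L[A], L[G], [A G])
  take A:  [A F object] + [G B C I J F object] + [A G]
  take G:  [F object] + [G B C I J F object] + [G]
  take B:  [F object] + [B C I J F object]
  take C:  [F object] + [C I J F object]
  take I:  [F object] + [I J F object]
  take J:  [F object] + [J F object]
  take F:  [F object] + [F object]
  take object:  [object] + [object]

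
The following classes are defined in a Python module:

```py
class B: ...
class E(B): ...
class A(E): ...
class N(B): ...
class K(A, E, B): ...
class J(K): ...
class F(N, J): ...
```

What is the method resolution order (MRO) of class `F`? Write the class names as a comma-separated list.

F, N, J, K, A, E, B, object

L[F] = F + merge(L[N], L[J], [N J])
  take N:  [N B object] + [J K A E B object] + [N J]
  take J:  [B object] + [J K A E B object] + [J]
  take K:  [B object] + [K A E B object]
  take A:  [B object] + [A E B object]
  take E:  [B object] + [E B object]
  take B:  [B object] + [B object]
  take object:  [object] + [object]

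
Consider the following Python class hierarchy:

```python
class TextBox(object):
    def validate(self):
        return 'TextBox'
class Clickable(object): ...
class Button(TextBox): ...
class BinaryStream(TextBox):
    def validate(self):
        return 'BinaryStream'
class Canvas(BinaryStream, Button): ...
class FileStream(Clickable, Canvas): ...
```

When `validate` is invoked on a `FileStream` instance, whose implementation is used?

BinaryStream

L[FileStream] = FileStream + merge(L[Clickable], L[Canvas], [Clickable Canvas])
  take Clickable:  [Clickable object] + [Canvas BinaryStream Button TextBox object] + [Clickable Canvas]
  take Canvas:  [object] + [Canvas BinaryStream Button TextBox object] + [Canvas]
  take BinaryStream:  [object] + [BinaryStream Button TextBox object]
  take Button:  [object] + [Button TextBox object]
  take TextBox:  [object] + [TextBox object]
  take object:  [object] + [object]
MRO: FileStream Clickable Canvas BinaryStream Button TextBox object
validate is defined in: BinaryStream, TextBox. First along the MRO is BinaryStream.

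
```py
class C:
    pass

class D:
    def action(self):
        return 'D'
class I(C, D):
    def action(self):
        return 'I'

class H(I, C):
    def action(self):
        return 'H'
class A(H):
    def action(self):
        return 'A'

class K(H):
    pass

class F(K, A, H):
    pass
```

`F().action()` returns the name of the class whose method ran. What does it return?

A

L[F] = F + merge(L[K], L[A], L[H], [K A H])
  take K:  [K H I C D object] + [A H I C D object] + [H I C D object] + [K A H]
  take A:  [H I C D object] + [A H I C D object] + [H I C D object] + [A H]
  take H:  [H I C D object] + [H I C D object] + [H I C D object] + [H]
  take I:  [I C D object] + [I C D object] + [I C D object]
  take C:  [C D object] + [C D object] + [C D object]
  take D:  [D object] + [D object] + [D object]
  take object:  [object] + [object] + [object]
MRO: F K A H I C D object
action is defined in: A, D, H, I. First along the MRO is A.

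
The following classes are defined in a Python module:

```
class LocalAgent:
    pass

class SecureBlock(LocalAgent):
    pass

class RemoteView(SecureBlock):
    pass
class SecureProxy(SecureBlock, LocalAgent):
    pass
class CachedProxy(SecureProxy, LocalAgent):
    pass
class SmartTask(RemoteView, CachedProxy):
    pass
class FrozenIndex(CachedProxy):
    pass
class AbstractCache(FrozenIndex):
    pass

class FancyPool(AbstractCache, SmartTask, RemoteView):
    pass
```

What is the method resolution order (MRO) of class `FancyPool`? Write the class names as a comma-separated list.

FancyPool, AbstractCache, FrozenIndex, SmartTask, RemoteView, CachedProxy, SecureProxy, SecureBlock, LocalAgent, object

L[FancyPool] = FancyPool + merge(L[AbstractCache], L[SmartTask], L[RemoteView], [AbstractCache SmartTask RemoteView])
  take AbstractCache:  [AbstractCache FrozenIndex CachedProxy SecureProxy SecureBlock LocalAgent object] + [SmartTask RemoteView CachedProxy SecureProxy SecureBlock LocalAgent object] + [RemoteView SecureBlock LocalAgent object] + [AbstractCache SmartTask RemoteView]
  take FrozenIndex:  [FrozenIndex CachedProxy SecureProxy SecureBlock LocalAgent object] + [SmartTask RemoteView CachedProxy SecureProxy SecureBlock LocalAgent object] + [RemoteView SecureBlock LocalAgent object] + [SmartTask RemoteView]
  take SmartTask:  [CachedProxy SecureProxy SecureBlock LocalAgent object] + [SmartTask RemoteView CachedProxy SecureProxy SecureBlock LocalAgent object] + [RemoteView SecureBlock LocalAgent object] + [SmartTask RemoteView]
  take RemoteView:  [CachedProxy SecureProxy SecureBlock LocalAgent object] + [RemoteView CachedProxy SecureProxy SecureBlock LocalAgent object] + [RemoteView SecureBlock LocalAgent object] + [RemoteView]
  take CachedProxy:  [CachedProxy SecureProxy SecureBlock LocalAgent object] + [CachedProxy SecureProxy SecureBlock LocalAgent object] + [SecureBlock LocalAgent object]
  take SecureProxy:  [SecureProxy SecureBlock LocalAgent object] + [SecureProxy SecureBlock LocalAgent object] + [SecureBlock LocalAgent object]
  take SecureBlock:  [SecureBlock LocalAgent object] + [SecureBlock LocalAgent object] + [SecureBlock LocalAgent object]
  take LocalAgent:  [LocalAgent object] + [LocalAgent object] + [LocalAgent object]
  take object:  [object] + [object] + [object]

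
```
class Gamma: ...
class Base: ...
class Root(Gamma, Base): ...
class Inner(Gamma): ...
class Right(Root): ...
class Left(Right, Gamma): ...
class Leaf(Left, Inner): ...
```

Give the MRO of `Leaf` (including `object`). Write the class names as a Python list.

[Leaf, Left, Right, Root, Inner, Gamma, Base, object]

L[Leaf] = Leaf + merge(L[Left], L[Inner], [Left Inner])
  take Left:  [Left Right Root Gamma Base object] + [Inner Gamma object] + [Left Inner]
  take Right:  [Right Root Gamma Base object] + [Inner Gamma object] + [Inner]
  take Root:  [Root Gamma Base object] + [Inner Gamma object] + [Inner]
  take Inner:  [Gamma Base object] + [Inner Gamma object] + [Inner]
  take Gamma:  [Gamma Base object] + [Gamma object]
  take Base:  [Base object] + [object]
  take object:  [object] + [object]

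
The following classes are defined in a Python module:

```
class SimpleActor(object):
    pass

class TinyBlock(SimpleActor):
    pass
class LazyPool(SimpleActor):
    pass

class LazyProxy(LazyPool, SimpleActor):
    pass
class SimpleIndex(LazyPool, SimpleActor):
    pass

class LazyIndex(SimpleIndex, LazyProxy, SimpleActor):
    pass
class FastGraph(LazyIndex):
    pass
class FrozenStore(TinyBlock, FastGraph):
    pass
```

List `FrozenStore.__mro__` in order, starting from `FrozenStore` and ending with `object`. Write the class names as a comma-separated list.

L[FrozenStore] = FrozenStore + merge(L[TinyBlock], L[FastGraph], [TinyBlock FastGraph])
  take TinyBlock:  [TinyBlock SimpleActor object] + [FastGraph LazyIndex SimpleIndex LazyProxy LazyPool SimpleActor object] + [TinyBlock FastGraph]
  take FastGraph:  [SimpleActor object] + [FastGraph LazyIndex SimpleIndex LazyProxy LazyPool SimpleActor object] + [FastGraph]
  take LazyIndex:  [SimpleActor object] + [LazyIndex SimpleIndex LazyProxy LazyPool SimpleActor object]
  take SimpleIndex:  [SimpleActor object] + [SimpleIndex LazyProxy LazyPool SimpleActor object]
  take LazyProxy:  [SimpleActor object] + [LazyProxy LazyPool SimpleActor object]
  take LazyPool:  [SimpleActor object] + [LazyPool SimpleActor object]
  take SimpleActor:  [SimpleActor object] + [SimpleActor object]
  take object:  [object] + [object]

FrozenStore, TinyBlock, FastGraph, LazyIndex, SimpleIndex, LazyProxy, LazyPool, SimpleActor, object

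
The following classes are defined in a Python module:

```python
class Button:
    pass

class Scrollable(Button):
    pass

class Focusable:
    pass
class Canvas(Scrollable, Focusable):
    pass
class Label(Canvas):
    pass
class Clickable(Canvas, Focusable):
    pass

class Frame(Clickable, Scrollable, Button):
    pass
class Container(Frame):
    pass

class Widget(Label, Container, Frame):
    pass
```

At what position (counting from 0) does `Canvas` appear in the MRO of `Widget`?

L[Widget] = Widget + merge(L[Label], L[Container], L[Frame], [Label Container Frame])
  take Label:  [Label Canvas Scrollable Button Focusable object] + [Container Frame Clickable Canvas Scrollable Button Focusable object] + [Frame Clickable Canvas Scrollable Button Focusable object] + [Label Container Frame]
  take Container:  [Canvas Scrollable Button Focusable object] + [Container Frame Clickable Canvas Scrollable Button Focusable object] + [Frame Clickable Canvas Scrollable Button Focusable object] + [Container Frame]
  take Frame:  [Canvas Scrollable Button Focusable object] + [Frame Clickable Canvas Scrollable Button Focusable object] + [Frame Clickable Canvas Scrollable Button Focusable object] + [Frame]
  take Clickable:  [Canvas Scrollable Button Focusable object] + [Clickable Canvas Scrollable Button Focusable object] + [Clickable Canvas Scrollable Button Focusable object]
  take Canvas:  [Canvas Scrollable Button Focusable object] + [Canvas Scrollable Button Focusable object] + [Canvas Scrollable Button Focusable object]
  take Scrollable:  [Scrollable Button Focusable object] + [Scrollable Button Focusable object] + [Scrollable Button Focusable object]
  take Button:  [Button Focusable object] + [Button Focusable object] + [Button Focusable object]
  take Focusable:  [Focusable object] + [Focusable object] + [Focusable object]
  take object:  [object] + [object] + [object]
MRO: Widget Label Container Frame Clickable Canvas Scrollable Button Focusable object
Canvas sits at index 5.

5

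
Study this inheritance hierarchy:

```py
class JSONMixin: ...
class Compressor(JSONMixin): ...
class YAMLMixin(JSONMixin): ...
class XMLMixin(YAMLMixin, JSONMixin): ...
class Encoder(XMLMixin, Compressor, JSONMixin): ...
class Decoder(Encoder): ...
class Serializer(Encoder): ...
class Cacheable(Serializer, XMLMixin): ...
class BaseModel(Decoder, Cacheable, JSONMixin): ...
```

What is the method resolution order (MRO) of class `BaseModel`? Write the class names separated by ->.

BaseModel -> Decoder -> Cacheable -> Serializer -> Encoder -> XMLMixin -> YAMLMixin -> Compressor -> JSONMixin -> object

L[BaseModel] = BaseModel + merge(L[Decoder], L[Cacheable], L[JSONMixin], [Decoder Cacheable JSONMixin])
  take Decoder:  [Decoder Encoder XMLMixin YAMLMixin Compressor JSONMixin object] + [Cacheable Serializer Encoder XMLMixin YAMLMixin Compressor JSONMixin object] + [JSONMixin object] + [Decoder Cacheable JSONMixin]
  take Cacheable:  [Encoder XMLMixin YAMLMixin Compressor JSONMixin object] + [Cacheable Serializer Encoder XMLMixin YAMLMixin Compressor JSONMixin object] + [JSONMixin object] + [Cacheable JSONMixin]
  take Serializer:  [Encoder XMLMixin YAMLMixin Compressor JSONMixin object] + [Serializer Encoder XMLMixin YAMLMixin Compressor JSONMixin object] + [JSONMixin object] + [JSONMixin]
  take Encoder:  [Encoder XMLMixin YAMLMixin Compressor JSONMixin object] + [Encoder XMLMixin YAMLMixin Compressor JSONMixin object] + [JSONMixin object] + [JSONMixin]
  take XMLMixin:  [XMLMixin YAMLMixin Compressor JSONMixin object] + [XMLMixin YAMLMixin Compressor JSONMixin object] + [JSONMixin object] + [JSONMixin]
  take YAMLMixin:  [YAMLMixin Compressor JSONMixin object] + [YAMLMixin Compressor JSONMixin object] + [JSONMixin object] + [JSONMixin]
  take Compressor:  [Compressor JSONMixin object] + [Compressor JSONMixin object] + [JSONMixin object] + [JSONMixin]
  take JSONMixin:  [JSONMixin object] + [JSONMixin object] + [JSONMixin object] + [JSONMixin]
  take object:  [object] + [object] + [object]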